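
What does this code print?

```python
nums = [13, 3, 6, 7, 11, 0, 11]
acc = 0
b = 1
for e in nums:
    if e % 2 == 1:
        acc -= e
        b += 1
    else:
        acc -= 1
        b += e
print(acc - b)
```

-59

e=13: odd, acc = 0-13 = -13; b=2
e=3: odd, acc = (-13)-3 = -16; b=3
e=6: not odd, acc = (-16)-1 = -17; b=9
e=7: odd, acc = (-17)-7 = -24; b=10
e=11: odd, acc = (-24)-11 = -35; b=11
e=0: not odd, acc = (-35)-1 = -36; b=11
e=11: odd, acc = (-36)-11 = -47; b=12
acc-b = (-47)-12 = -59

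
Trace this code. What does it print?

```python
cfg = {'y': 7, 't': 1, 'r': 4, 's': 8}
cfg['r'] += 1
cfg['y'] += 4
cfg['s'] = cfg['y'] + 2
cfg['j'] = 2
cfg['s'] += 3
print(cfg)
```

cfg['r'] = 4+1 = 5 → {'y': 7, 't': 1, 'r': 5, 's': 8}
cfg['y'] = 7+4 = 11 → {'y': 11, 't': 1, 'r': 5, 's': 8}
cfg['s'] = cfg['y']+2 = 13 → {'y': 11, 't': 1, 'r': 5, 's': 13}
cfg['j'] = 2 → {'y': 11, 't': 1, 'r': 5, 's': 13, 'j': 2}
cfg['s'] = 13+3 = 16 → {'y': 11, 't': 1, 'r': 5, 's': 16, 'j': 2}

{'y': 11, 't': 1, 'r': 5, 's': 16, 'j': 2}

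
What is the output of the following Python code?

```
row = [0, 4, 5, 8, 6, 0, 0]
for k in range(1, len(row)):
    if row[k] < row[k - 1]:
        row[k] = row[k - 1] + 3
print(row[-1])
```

17

k=1: 4>=0, unchanged → [0, 4, 5, 8, 6, 0, 0]
k=2: 5>=4, unchanged → [0, 4, 5, 8, 6, 0, 0]
k=3: 8>=5, unchanged → [0, 4, 5, 8, 6, 0, 0]
k=4: 6<8, row[4] = 8+3 = 11 → [0, 4, 5, 8, 11, 0, 0]
k=5: 0<11, row[5] = 11+3 = 14 → [0, 4, 5, 8, 11, 14, 0]
k=6: 0<14, row[6] = 14+3 = 17 → [0, 4, 5, 8, 11, 14, 17]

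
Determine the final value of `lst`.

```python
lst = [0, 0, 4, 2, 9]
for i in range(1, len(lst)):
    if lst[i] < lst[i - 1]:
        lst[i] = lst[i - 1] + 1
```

i=1: 0>=0, unchanged → [0, 0, 4, 2, 9]
i=2: 4>=0, unchanged → [0, 0, 4, 2, 9]
i=3: 2<4, lst[3] = 4+1 = 5 → [0, 0, 4, 5, 9]
i=4: 9>=5, unchanged → [0, 0, 4, 5, 9]

[0, 0, 4, 5, 9]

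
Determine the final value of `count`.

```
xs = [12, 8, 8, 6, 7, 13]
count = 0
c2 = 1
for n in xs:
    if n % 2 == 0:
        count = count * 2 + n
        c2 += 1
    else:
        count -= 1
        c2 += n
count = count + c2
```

n=12: even, count = 0*2+12 = 12; c2=2
n=8: even, count = 12*2+8 = 32; c2=3
n=8: even, count = 32*2+8 = 72; c2=4
n=6: even, count = 72*2+6 = 150; c2=5
n=7: not even, count = 150-1 = 149; c2=12
n=13: not even, count = 149-1 = 148; c2=25
count+c2 = 148+25 = 173

173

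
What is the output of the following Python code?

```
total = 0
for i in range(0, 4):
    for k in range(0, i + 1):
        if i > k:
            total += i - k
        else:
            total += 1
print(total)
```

i=0,k=0: not 0>0, total = 0+1 = 1
i=1,k=0: 1>0, total = 1+1 = 2
i=1,k=1: not 1>1, total = 2+1 = 3
i=2,k=0: 2>0, total = 3+2 = 5
i=2,k=1: 2>1, total = 5+1 = 6
i=2,k=2: not 2>2, total = 6+1 = 7
i=3,k=0: 3>0, total = 7+3 = 10
i=3,k=1: 3>1, total = 10+2 = 12
i=3,k=2: 3>2, total = 12+1 = 13
i=3,k=3: not 3>3, total = 13+1 = 14

14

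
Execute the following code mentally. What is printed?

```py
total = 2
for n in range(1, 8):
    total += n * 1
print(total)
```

n=1: total = 2+1*1 = 3
n=2: total = 3+2*1 = 5
n=3: total = 5+3*1 = 8
n=4: total = 8+4*1 = 12
n=5: total = 12+5*1 = 17
n=6: total = 17+6*1 = 23
n=7: total = 23+7*1 = 30

30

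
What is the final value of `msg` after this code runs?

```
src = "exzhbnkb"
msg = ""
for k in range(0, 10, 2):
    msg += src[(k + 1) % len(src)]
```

k=0: add src[1]='x' → 'x'
k=2: add src[3]='h' → 'xh'
k=4: add src[5]='n' → 'xhn'
k=6: add src[7]='b' → 'xhnb'
k=8: add src[1]='x' → 'xhnbx'

'xhnbx'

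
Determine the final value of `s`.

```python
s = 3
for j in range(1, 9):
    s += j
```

39

j=1: s = 3+1 = 4
j=2: s = 4+2 = 6
j=3: s = 6+3 = 9
j=4: s = 9+4 = 13
j=5: s = 13+5 = 18
j=6: s = 18+6 = 24
j=7: s = 24+7 = 31
j=8: s = 31+8 = 39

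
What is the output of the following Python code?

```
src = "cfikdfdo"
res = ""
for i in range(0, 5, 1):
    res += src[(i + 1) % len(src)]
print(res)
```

i=0: add src[1]='f' → 'f'
i=1: add src[2]='i' → 'fi'
i=2: add src[3]='k' → 'fik'
i=3: add src[4]='d' → 'fikd'
i=4: add src[5]='f' → 'fikdf'

fikdf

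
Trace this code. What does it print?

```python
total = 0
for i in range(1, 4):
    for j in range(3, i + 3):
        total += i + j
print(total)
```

36

i=1,j=3: total = 0+4 = 4
i=2,j=3: total = 4+5 = 9
i=2,j=4: total = 9+6 = 15
i=3,j=3: total = 15+6 = 21
i=3,j=4: total = 21+7 = 28
i=3,j=5: total = 28+8 = 36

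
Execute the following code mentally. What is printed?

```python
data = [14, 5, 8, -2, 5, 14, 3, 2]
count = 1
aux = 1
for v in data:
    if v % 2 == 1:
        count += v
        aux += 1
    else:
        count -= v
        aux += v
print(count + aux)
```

v=14: not odd, count = 1-14 = -13; aux=15
v=5: odd, count = (-13)+5 = -8; aux=16
v=8: not odd, count = (-8)-8 = -16; aux=24
v=-2: not odd, count = (-16)-(-2) = -14; aux=22
v=5: odd, count = (-14)+5 = -9; aux=23
v=14: not odd, count = (-9)-14 = -23; aux=37
v=3: odd, count = (-23)+3 = -20; aux=38
v=2: not odd, count = (-20)-2 = -22; aux=40
count+aux = (-22)+40 = 18

18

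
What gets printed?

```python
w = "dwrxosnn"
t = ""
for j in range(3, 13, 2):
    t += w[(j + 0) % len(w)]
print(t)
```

xsnwx

j=3: add w[3]='x' → 'x'
j=5: add w[5]='s' → 'xs'
j=7: add w[7]='n' → 'xsn'
j=9: add w[1]='w' → 'xsnw'
j=11: add w[3]='x' → 'xsnwx'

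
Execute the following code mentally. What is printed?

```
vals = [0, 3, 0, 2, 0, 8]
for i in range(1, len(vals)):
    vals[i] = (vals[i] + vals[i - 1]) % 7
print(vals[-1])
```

i=1: vals[1] = (3+0)%7 = 3 → [0, 3, 0, 2, 0, 8]
i=2: vals[2] = (0+3)%7 = 3 → [0, 3, 3, 2, 0, 8]
i=3: vals[3] = (2+3)%7 = 5 → [0, 3, 3, 5, 0, 8]
i=4: vals[4] = (0+5)%7 = 5 → [0, 3, 3, 5, 5, 8]
i=5: vals[5] = (8+5)%7 = 6 → [0, 3, 3, 5, 5, 6]

6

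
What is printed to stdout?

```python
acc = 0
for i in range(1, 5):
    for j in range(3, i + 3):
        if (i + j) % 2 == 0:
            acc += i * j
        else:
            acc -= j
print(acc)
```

i=1,j=3: even sum, acc = 0+3 = 3
i=2,j=3: odd sum, acc = 3-3 = 0
i=2,j=4: even sum, acc = 0+8 = 8
i=3,j=3: even sum, acc = 8+9 = 17
i=3,j=4: odd sum, acc = 17-4 = 13
i=3,j=5: even sum, acc = 13+15 = 28
i=4,j=3: odd sum, acc = 28-3 = 25
i=4,j=4: even sum, acc = 25+16 = 41
i=4,j=5: odd sum, acc = 41-5 = 36
i=4,j=6: even sum, acc = 36+24 = 60

60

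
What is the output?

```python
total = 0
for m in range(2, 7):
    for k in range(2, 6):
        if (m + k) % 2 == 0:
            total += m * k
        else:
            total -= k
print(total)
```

m=2,k=2: even sum, total = 0+4 = 4
m=2,k=3: odd sum, total = 4-3 = 1
m=2,k=4: even sum, total = 1+8 = 9
m=2,k=5: odd sum, total = 9-5 = 4
m=3,k=2: odd sum, total = 4-2 = 2
m=3,k=3: even sum, total = 2+9 = 11
m=3,k=4: odd sum, total = 11-4 = 7
m=3,k=5: even sum, total = 7+15 = 22
m=4,k=2: even sum, total = 22+8 = 30
m=4,k=3: odd sum, total = 30-3 = 27
m=4,k=4: even sum, total = 27+16 = 43
m=4,k=5: odd sum, total = 43-5 = 38
m=5,k=2: odd sum, total = 38-2 = 36
m=5,k=3: even sum, total = 36+15 = 51
m=5,k=4: odd sum, total = 51-4 = 47
m=5,k=5: even sum, total = 47+25 = 72
m=6,k=2: even sum, total = 72+12 = 84
m=6,k=3: odd sum, total = 84-3 = 81
m=6,k=4: even sum, total = 81+24 = 105
m=6,k=5: odd sum, total = 105-5 = 100

100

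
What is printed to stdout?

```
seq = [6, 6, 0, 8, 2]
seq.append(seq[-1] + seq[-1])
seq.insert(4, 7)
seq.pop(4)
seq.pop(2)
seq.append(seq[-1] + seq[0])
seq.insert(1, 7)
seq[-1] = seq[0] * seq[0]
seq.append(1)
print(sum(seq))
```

70

append seq[-1]+seq[-1] = 2+2 = 4 → [6, 6, 0, 8, 2, 4]
insert 7 at 4 → [6, 6, 0, 8, 7, 2, 4]
pop(4) removes 7 → [6, 6, 0, 8, 2, 4]
pop(2) removes 0 → [6, 6, 8, 2, 4]
append seq[-1]+seq[0] = 4+6 = 10 → [6, 6, 8, 2, 4, 10]
insert 7 at 1 → [6, 7, 6, 8, 2, 4, 10]
seq[-1] = seq[0]*seq[0] = 6*6 = 36 → [6, 7, 6, 8, 2, 4, 36]
append 1 → [6, 7, 6, 8, 2, 4, 36, 1]
sum = 70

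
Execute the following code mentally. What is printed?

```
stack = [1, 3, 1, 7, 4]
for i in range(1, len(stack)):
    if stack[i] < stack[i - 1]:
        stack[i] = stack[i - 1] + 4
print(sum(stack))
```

i=1: 3>=1, unchanged → [1, 3, 1, 7, 4]
i=2: 1<3, stack[2] = 3+4 = 7 → [1, 3, 7, 7, 4]
i=3: 7>=7, unchanged → [1, 3, 7, 7, 4]
i=4: 4<7, stack[4] = 7+4 = 11 → [1, 3, 7, 7, 11]
sum = 29

29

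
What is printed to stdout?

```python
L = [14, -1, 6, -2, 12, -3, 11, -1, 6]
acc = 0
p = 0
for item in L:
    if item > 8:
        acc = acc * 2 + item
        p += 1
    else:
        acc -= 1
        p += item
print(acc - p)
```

67

item=14: >8, acc = 0*2+14 = 14; p=1
item=-1: not >8, acc = 14-1 = 13; p=0
item=6: not >8, acc = 13-1 = 12; p=6
item=-2: not >8, acc = 12-1 = 11; p=4
item=12: >8, acc = 11*2+12 = 34; p=5
item=-3: not >8, acc = 34-1 = 33; p=2
item=11: >8, acc = 33*2+11 = 77; p=3
item=-1: not >8, acc = 77-1 = 76; p=2
item=6: not >8, acc = 76-1 = 75; p=8
acc-p = 75-8 = 67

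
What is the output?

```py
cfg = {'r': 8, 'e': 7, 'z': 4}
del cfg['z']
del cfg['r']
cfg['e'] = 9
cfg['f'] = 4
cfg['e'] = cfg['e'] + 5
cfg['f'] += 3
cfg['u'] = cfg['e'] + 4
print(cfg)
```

del 'z' → {'r': 8, 'e': 7}
del 'r' → {'e': 7}
cfg['e'] = 9 → {'e': 9}
cfg['f'] = 4 → {'e': 9, 'f': 4}
cfg['e'] = cfg['e']+5 = 14 → {'e': 14, 'f': 4}
cfg['f'] = 4+3 = 7 → {'e': 14, 'f': 7}
cfg['u'] = cfg['e']+4 = 18 → {'e': 14, 'f': 7, 'u': 18}

{'e': 14, 'f': 7, 'u': 18}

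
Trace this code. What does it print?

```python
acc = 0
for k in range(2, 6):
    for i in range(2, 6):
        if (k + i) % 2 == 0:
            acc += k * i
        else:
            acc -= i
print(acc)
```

k=2,i=2: even sum, acc = 0+4 = 4
k=2,i=3: odd sum, acc = 4-3 = 1
k=2,i=4: even sum, acc = 1+8 = 9
k=2,i=5: odd sum, acc = 9-5 = 4
k=3,i=2: odd sum, acc = 4-2 = 2
k=3,i=3: even sum, acc = 2+9 = 11
k=3,i=4: odd sum, acc = 11-4 = 7
k=3,i=5: even sum, acc = 7+15 = 22
k=4,i=2: even sum, acc = 22+8 = 30
k=4,i=3: odd sum, acc = 30-3 = 27
k=4,i=4: even sum, acc = 27+16 = 43
k=4,i=5: odd sum, acc = 43-5 = 38
k=5,i=2: odd sum, acc = 38-2 = 36
k=5,i=3: even sum, acc = 36+15 = 51
k=5,i=4: odd sum, acc = 51-4 = 47
k=5,i=5: even sum, acc = 47+25 = 72

72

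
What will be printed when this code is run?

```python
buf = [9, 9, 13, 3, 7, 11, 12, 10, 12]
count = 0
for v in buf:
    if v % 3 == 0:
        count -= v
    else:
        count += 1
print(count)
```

-41

v=9: %3==0, count = 0-9 = -9
v=9: %3==0, count = (-9)-9 = -18
v=13: not %3==0, count = (-18)+1 = -17
v=3: %3==0, count = (-17)-3 = -20
v=7: not %3==0, count = (-20)+1 = -19
v=11: not %3==0, count = (-19)+1 = -18
v=12: %3==0, count = (-18)-12 = -30
v=10: not %3==0, count = (-30)+1 = -29
v=12: %3==0, count = (-29)-12 = -41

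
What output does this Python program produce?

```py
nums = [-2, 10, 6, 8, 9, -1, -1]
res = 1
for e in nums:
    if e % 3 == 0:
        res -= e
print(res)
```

-14

e=-2: not %3==0
e=10: not %3==0
e=6: %3==0, res = 1-6 = -5
e=8: not %3==0
e=9: %3==0, res = (-5)-9 = -14
e=-1: not %3==0
e=-1: not %3==0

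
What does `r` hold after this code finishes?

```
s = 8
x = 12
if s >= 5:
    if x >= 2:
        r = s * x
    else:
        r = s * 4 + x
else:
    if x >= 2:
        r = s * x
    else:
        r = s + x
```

96

s=8, x=12
s >= 5 is True; x >= 2 is True
→ r = s * x = 96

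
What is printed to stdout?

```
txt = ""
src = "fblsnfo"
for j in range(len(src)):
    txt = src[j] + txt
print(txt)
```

ofnslbf

j=0: prepend 'f' → 'f'
j=1: prepend 'b' → 'bf'
j=2: prepend 'l' → 'lbf'
j=3: prepend 's' → 'slbf'
j=4: prepend 'n' → 'nslbf'
j=5: prepend 'f' → 'fnslbf'
j=6: prepend 'o' → 'ofnslbf'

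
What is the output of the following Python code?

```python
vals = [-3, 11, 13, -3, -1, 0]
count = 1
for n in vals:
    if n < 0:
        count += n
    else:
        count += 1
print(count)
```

-3

n=-3: <0, count = 1+(-3) = -2
n=11: not <0, count = (-2)+1 = -1
n=13: not <0, count = (-1)+1 = 0
n=-3: <0, count = 0+(-3) = -3
n=-1: <0, count = (-3)+(-1) = -4
n=0: not <0, count = (-4)+1 = -3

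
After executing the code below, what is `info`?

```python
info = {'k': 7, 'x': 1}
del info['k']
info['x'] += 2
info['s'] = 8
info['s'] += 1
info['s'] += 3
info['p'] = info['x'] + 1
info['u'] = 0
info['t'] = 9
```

del 'k' → {'x': 1}
info['x'] = 1+2 = 3 → {'x': 3}
info['s'] = 8 → {'x': 3, 's': 8}
info['s'] = 8+1 = 9 → {'x': 3, 's': 9}
info['s'] = 9+3 = 12 → {'x': 3, 's': 12}
info['p'] = info['x']+1 = 4 → {'x': 3, 's': 12, 'p': 4}
info['u'] = 0 → {'x': 3, 's': 12, 'p': 4, 'u': 0}
info['t'] = 9 → {'x': 3, 's': 12, 'p': 4, 'u': 0, 't': 9}

{'x': 3, 's': 12, 'p': 4, 'u': 0, 't': 9}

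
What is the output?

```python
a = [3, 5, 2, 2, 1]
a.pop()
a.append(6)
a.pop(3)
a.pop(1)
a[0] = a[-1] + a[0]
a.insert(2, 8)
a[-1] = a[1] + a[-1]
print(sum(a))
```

27

pop() removes 1 → [3, 5, 2, 2]
append 6 → [3, 5, 2, 2, 6]
pop(3) removes 2 → [3, 5, 2, 6]
pop(1) removes 5 → [3, 2, 6]
a[0] = a[-1]+a[0] = 6+3 = 9 → [9, 2, 6]
insert 8 at 2 → [9, 2, 8, 6]
a[-1] = a[1]+a[-1] = 2+6 = 8 → [9, 2, 8, 8]
sum = 27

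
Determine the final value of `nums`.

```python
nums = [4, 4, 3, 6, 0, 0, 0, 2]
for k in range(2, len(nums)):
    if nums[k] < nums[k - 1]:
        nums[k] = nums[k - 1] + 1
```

[4, 4, 5, 6, 7, 8, 9, 10]

k=2: 3<4, nums[2] = 4+1 = 5 → [4, 4, 5, 6, 0, 0, 0, 2]
k=3: 6>=5, unchanged → [4, 4, 5, 6, 0, 0, 0, 2]
k=4: 0<6, nums[4] = 6+1 = 7 → [4, 4, 5, 6, 7, 0, 0, 2]
k=5: 0<7, nums[5] = 7+1 = 8 → [4, 4, 5, 6, 7, 8, 0, 2]
k=6: 0<8, nums[6] = 8+1 = 9 → [4, 4, 5, 6, 7, 8, 9, 2]
k=7: 2<9, nums[7] = 9+1 = 10 → [4, 4, 5, 6, 7, 8, 9, 10]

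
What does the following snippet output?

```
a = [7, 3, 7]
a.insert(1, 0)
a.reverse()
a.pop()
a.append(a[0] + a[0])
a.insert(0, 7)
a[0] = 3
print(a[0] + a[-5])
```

insert 0 at 1 → [7, 0, 3, 7]
reverse → [7, 3, 0, 7]
pop() removes 7 → [7, 3, 0]
append a[0]+a[0] = 7+7 = 14 → [7, 3, 0, 14]
insert 7 at 0 → [7, 7, 3, 0, 14]
a[0] = 3 → [3, 7, 3, 0, 14]
a[0]+a[-5] = 3+3 = 6

6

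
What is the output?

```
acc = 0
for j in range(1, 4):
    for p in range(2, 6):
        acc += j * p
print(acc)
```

j=1,p=2: acc = 0+2 = 2
j=1,p=3: acc = 2+3 = 5
j=1,p=4: acc = 5+4 = 9
j=1,p=5: acc = 9+5 = 14
j=2,p=2: acc = 14+4 = 18
j=2,p=3: acc = 18+6 = 24
j=2,p=4: acc = 24+8 = 32
j=2,p=5: acc = 32+10 = 42
j=3,p=2: acc = 42+6 = 48
j=3,p=3: acc = 48+9 = 57
j=3,p=4: acc = 57+12 = 69
j=3,p=5: acc = 69+15 = 84

84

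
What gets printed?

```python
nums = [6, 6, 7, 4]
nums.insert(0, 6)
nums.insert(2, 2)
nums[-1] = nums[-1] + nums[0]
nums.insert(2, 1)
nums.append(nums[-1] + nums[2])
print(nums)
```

[6, 6, 1, 2, 6, 7, 10, 11]

insert 6 at 0 → [6, 6, 6, 7, 4]
insert 2 at 2 → [6, 6, 2, 6, 7, 4]
nums[-1] = nums[-1]+nums[0] = 4+6 = 10 → [6, 6, 2, 6, 7, 10]
insert 1 at 2 → [6, 6, 1, 2, 6, 7, 10]
append nums[-1]+nums[2] = 10+1 = 11 → [6, 6, 1, 2, 6, 7, 10, 11]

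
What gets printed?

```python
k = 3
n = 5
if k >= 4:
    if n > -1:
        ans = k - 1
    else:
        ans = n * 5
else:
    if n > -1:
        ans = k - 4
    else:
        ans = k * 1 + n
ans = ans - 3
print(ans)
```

k=3, n=5
k >= 4 is False; n > -1 is True
→ ans = k - 4 = -1
ans = (-1)-3 = -4

-4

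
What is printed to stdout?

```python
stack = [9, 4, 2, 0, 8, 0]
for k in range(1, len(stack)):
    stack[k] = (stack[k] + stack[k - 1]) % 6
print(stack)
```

[9, 1, 3, 3, 5, 5]

k=1: stack[1] = (4+9)%6 = 1 → [9, 1, 2, 0, 8, 0]
k=2: stack[2] = (2+1)%6 = 3 → [9, 1, 3, 0, 8, 0]
k=3: stack[3] = (0+3)%6 = 3 → [9, 1, 3, 3, 8, 0]
k=4: stack[4] = (8+3)%6 = 5 → [9, 1, 3, 3, 5, 0]
k=5: stack[5] = (0+5)%6 = 5 → [9, 1, 3, 3, 5, 5]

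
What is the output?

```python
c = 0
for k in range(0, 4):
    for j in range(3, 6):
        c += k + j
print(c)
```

66

k=0,j=3: c = 0+3 = 3
k=0,j=4: c = 3+4 = 7
k=0,j=5: c = 7+5 = 12
k=1,j=3: c = 12+4 = 16
k=1,j=4: c = 16+5 = 21
k=1,j=5: c = 21+6 = 27
k=2,j=3: c = 27+5 = 32
k=2,j=4: c = 32+6 = 38
k=2,j=5: c = 38+7 = 45
k=3,j=3: c = 45+6 = 51
k=3,j=4: c = 51+7 = 58
k=3,j=5: c = 58+8 = 66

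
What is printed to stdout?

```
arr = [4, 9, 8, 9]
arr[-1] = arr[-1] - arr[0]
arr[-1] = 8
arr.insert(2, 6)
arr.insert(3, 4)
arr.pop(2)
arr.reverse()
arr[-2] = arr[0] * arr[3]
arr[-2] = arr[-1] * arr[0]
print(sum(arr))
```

arr[-1] = arr[-1]-arr[0] = 9-4 = 5 → [4, 9, 8, 5]
arr[-1] = 8 → [4, 9, 8, 8]
insert 6 at 2 → [4, 9, 6, 8, 8]
insert 4 at 3 → [4, 9, 6, 4, 8, 8]
pop(2) removes 6 → [4, 9, 4, 8, 8]
reverse → [8, 8, 4, 9, 4]
arr[-2] = arr[0]*arr[3] = 8*9 = 72 → [8, 8, 4, 72, 4]
arr[-2] = arr[-1]*arr[0] = 4*8 = 32 → [8, 8, 4, 32, 4]
sum = 56

56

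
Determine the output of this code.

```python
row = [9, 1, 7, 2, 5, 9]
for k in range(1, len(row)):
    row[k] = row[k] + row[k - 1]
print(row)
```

k=1: row[1] = 1+9 = 10 → [9, 10, 7, 2, 5, 9]
k=2: row[2] = 7+10 = 17 → [9, 10, 17, 2, 5, 9]
k=3: row[3] = 2+17 = 19 → [9, 10, 17, 19, 5, 9]
k=4: row[4] = 5+19 = 24 → [9, 10, 17, 19, 24, 9]
k=5: row[5] = 9+24 = 33 → [9, 10, 17, 19, 24, 33]

[9, 10, 17, 19, 24, 33]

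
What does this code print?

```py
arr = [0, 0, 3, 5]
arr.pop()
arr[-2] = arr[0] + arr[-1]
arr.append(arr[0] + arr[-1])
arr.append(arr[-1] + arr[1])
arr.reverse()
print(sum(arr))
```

15

pop() removes 5 → [0, 0, 3]
arr[-2] = arr[0]+arr[-1] = 0+3 = 3 → [0, 3, 3]
append arr[0]+arr[-1] = 0+3 = 3 → [0, 3, 3, 3]
append arr[-1]+arr[1] = 3+3 = 6 → [0, 3, 3, 3, 6]
reverse → [6, 3, 3, 3, 0]
sum = 15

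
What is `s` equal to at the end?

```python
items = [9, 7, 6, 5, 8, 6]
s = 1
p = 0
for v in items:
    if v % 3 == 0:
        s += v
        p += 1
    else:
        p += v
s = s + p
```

45

v=9: %3==0, s = 1+9 = 10; p=1
v=7: not %3==0; p=8
v=6: %3==0, s = 10+6 = 16; p=9
v=5: not %3==0; p=14
v=8: not %3==0; p=22
v=6: %3==0, s = 16+6 = 22; p=23
s+p = 22+23 = 45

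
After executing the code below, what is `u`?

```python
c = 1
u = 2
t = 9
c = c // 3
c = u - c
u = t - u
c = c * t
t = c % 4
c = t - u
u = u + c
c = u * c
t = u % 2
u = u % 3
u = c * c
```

c = 1//3 = 0
c = 2-0 = 2
u = 9-2 = 7
c = 2*9 = 18
t = 18%4 = 2
c = 2-7 = -5
u = 7+(-5) = 2
c = 2*(-5) = -10
t = 2%2 = 0
u = 2%3 = 2
u = (-10)*(-10) = 100

100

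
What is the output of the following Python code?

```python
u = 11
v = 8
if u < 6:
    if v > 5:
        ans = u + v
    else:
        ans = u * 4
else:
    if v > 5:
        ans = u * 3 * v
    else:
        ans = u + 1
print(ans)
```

u=11, v=8
u < 6 is False; v > 5 is True
→ ans = u * 3 * v = 264

264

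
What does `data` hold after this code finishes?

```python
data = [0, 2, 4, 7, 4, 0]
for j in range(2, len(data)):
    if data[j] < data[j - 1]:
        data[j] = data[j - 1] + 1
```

[0, 2, 4, 7, 8, 9]

j=2: 4>=2, unchanged → [0, 2, 4, 7, 4, 0]
j=3: 7>=4, unchanged → [0, 2, 4, 7, 4, 0]
j=4: 4<7, data[4] = 7+1 = 8 → [0, 2, 4, 7, 8, 0]
j=5: 0<8, data[5] = 8+1 = 9 → [0, 2, 4, 7, 8, 9]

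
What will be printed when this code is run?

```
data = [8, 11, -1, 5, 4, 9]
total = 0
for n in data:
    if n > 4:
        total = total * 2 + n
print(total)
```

n=8: >4, total = 0*2+8 = 8
n=11: >4, total = 8*2+11 = 27
n=-1: not >4
n=5: >4, total = 27*2+5 = 59
n=4: not >4
n=9: >4, total = 59*2+9 = 127

127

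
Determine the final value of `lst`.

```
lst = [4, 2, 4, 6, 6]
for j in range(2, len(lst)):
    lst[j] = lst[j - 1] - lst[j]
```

[4, 2, -2, -8, -14]

j=2: lst[2] = 2-4 = -2 → [4, 2, -2, 6, 6]
j=3: lst[3] = (-2)-6 = -8 → [4, 2, -2, -8, 6]
j=4: lst[4] = (-8)-6 = -14 → [4, 2, -2, -8, -14]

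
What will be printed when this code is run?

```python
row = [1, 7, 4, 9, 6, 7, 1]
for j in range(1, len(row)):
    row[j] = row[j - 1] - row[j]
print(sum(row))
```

j=1: row[1] = 1-7 = -6 → [1, -6, 4, 9, 6, 7, 1]
j=2: row[2] = (-6)-4 = -10 → [1, -6, -10, 9, 6, 7, 1]
j=3: row[3] = (-10)-9 = -19 → [1, -6, -10, -19, 6, 7, 1]
j=4: row[4] = (-19)-6 = -25 → [1, -6, -10, -19, -25, 7, 1]
j=5: row[5] = (-25)-7 = -32 → [1, -6, -10, -19, -25, -32, 1]
j=6: row[6] = (-32)-1 = -33 → [1, -6, -10, -19, -25, -32, -33]
sum = -124

-124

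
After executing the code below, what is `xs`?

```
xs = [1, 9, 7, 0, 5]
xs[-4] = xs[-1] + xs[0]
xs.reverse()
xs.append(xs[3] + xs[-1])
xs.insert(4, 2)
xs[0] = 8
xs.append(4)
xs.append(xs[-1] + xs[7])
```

xs[-4] = xs[-1]+xs[0] = 5+1 = 6 → [1, 6, 7, 0, 5]
reverse → [5, 0, 7, 6, 1]
append xs[3]+xs[-1] = 6+1 = 7 → [5, 0, 7, 6, 1, 7]
insert 2 at 4 → [5, 0, 7, 6, 2, 1, 7]
xs[0] = 8 → [8, 0, 7, 6, 2, 1, 7]
append 4 → [8, 0, 7, 6, 2, 1, 7, 4]
append xs[-1]+xs[7] = 4+4 = 8 → [8, 0, 7, 6, 2, 1, 7, 4, 8]

[8, 0, 7, 6, 2, 1, 7, 4, 8]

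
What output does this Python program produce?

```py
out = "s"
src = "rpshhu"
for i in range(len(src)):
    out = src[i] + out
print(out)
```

i=0: prepend 'r' → 'rs'
i=1: prepend 'p' → 'prs'
i=2: prepend 's' → 'sprs'
i=3: prepend 'h' → 'hsprs'
i=4: prepend 'h' → 'hhsprs'
i=5: prepend 'u' → 'uhhsprs'

uhhsprs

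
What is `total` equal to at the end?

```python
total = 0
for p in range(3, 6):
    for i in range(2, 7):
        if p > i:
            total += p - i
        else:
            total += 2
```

p=3,i=2: 3>2, total = 0+1 = 1
p=3,i=3: not 3>3, total = 1+2 = 3
p=3,i=4: not 3>4, total = 3+2 = 5
p=3,i=5: not 3>5, total = 5+2 = 7
p=3,i=6: not 3>6, total = 7+2 = 9
p=4,i=2: 4>2, total = 9+2 = 11
p=4,i=3: 4>3, total = 11+1 = 12
p=4,i=4: not 4>4, total = 12+2 = 14
p=4,i=5: not 4>5, total = 14+2 = 16
p=4,i=6: not 4>6, total = 16+2 = 18
p=5,i=2: 5>2, total = 18+3 = 21
p=5,i=3: 5>3, total = 21+2 = 23
p=5,i=4: 5>4, total = 23+1 = 24
p=5,i=5: not 5>5, total = 24+2 = 26
p=5,i=6: not 5>6, total = 26+2 = 28

28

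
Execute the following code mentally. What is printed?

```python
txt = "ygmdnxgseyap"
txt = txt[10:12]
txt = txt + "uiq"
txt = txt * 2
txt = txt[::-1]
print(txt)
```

qiupaqiupa

slice [10:12] → 'ap'
+ 'uiq' → 'apuiq'
repeat ×2 → 'apuiqapuiq'
reverse → 'qiupaqiupa'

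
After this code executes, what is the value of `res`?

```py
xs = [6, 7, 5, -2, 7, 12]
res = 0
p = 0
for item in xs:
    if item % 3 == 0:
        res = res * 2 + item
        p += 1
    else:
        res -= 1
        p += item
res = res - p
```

item=6: %3==0, res = 0*2+6 = 6; p=1
item=7: not %3==0, res = 6-1 = 5; p=8
item=5: not %3==0, res = 5-1 = 4; p=13
item=-2: not %3==0, res = 4-1 = 3; p=11
item=7: not %3==0, res = 3-1 = 2; p=18
item=12: %3==0, res = 2*2+12 = 16; p=19
res-p = 16-19 = -3

-3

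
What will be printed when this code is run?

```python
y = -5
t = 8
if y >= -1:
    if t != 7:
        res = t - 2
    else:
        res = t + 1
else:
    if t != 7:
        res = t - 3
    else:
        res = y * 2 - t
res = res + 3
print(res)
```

y=-5, t=8
y >= -1 is False; t != 7 is True
→ res = t - 3 = 5
res = 5+3 = 8

8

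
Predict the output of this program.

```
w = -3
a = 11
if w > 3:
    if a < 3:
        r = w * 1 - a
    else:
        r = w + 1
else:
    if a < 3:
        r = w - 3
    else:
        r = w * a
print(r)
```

-33

w=-3, a=11
w > 3 is False; a < 3 is False
→ r = w * a = -33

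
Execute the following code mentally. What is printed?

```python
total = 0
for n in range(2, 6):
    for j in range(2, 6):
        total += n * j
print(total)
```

196

n=2,j=2: total = 0+4 = 4
n=2,j=3: total = 4+6 = 10
n=2,j=4: total = 10+8 = 18
n=2,j=5: total = 18+10 = 28
n=3,j=2: total = 28+6 = 34
n=3,j=3: total = 34+9 = 43
n=3,j=4: total = 43+12 = 55
n=3,j=5: total = 55+15 = 70
n=4,j=2: total = 70+8 = 78
n=4,j=3: total = 78+12 = 90
n=4,j=4: total = 90+16 = 106
n=4,j=5: total = 106+20 = 126
n=5,j=2: total = 126+10 = 136
n=5,j=3: total = 136+15 = 151
n=5,j=4: total = 151+20 = 171
n=5,j=5: total = 171+25 = 196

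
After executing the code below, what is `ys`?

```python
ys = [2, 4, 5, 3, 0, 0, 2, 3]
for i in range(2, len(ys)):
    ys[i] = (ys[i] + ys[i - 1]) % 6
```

[2, 4, 3, 0, 0, 0, 2, 5]

i=2: ys[2] = (5+4)%6 = 3 → [2, 4, 3, 3, 0, 0, 2, 3]
i=3: ys[3] = (3+3)%6 = 0 → [2, 4, 3, 0, 0, 0, 2, 3]
i=4: ys[4] = (0+0)%6 = 0 → [2, 4, 3, 0, 0, 0, 2, 3]
i=5: ys[5] = (0+0)%6 = 0 → [2, 4, 3, 0, 0, 0, 2, 3]
i=6: ys[6] = (2+0)%6 = 2 → [2, 4, 3, 0, 0, 0, 2, 3]
i=7: ys[7] = (3+2)%6 = 5 → [2, 4, 3, 0, 0, 0, 2, 5]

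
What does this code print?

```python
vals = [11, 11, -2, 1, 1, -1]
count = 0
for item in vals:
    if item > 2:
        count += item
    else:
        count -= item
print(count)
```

item=11: >2, count = 0+11 = 11
item=11: >2, count = 11+11 = 22
item=-2: not >2, count = 22-(-2) = 24
item=1: not >2, count = 24-1 = 23
item=1: not >2, count = 23-1 = 22
item=-1: not >2, count = 22-(-1) = 23

23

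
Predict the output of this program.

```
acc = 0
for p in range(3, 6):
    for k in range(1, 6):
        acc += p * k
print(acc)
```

p=3,k=1: acc = 0+3 = 3
p=3,k=2: acc = 3+6 = 9
p=3,k=3: acc = 9+9 = 18
p=3,k=4: acc = 18+12 = 30
p=3,k=5: acc = 30+15 = 45
p=4,k=1: acc = 45+4 = 49
p=4,k=2: acc = 49+8 = 57
p=4,k=3: acc = 57+12 = 69
p=4,k=4: acc = 69+16 = 85
p=4,k=5: acc = 85+20 = 105
p=5,k=1: acc = 105+5 = 110
p=5,k=2: acc = 110+10 = 120
p=5,k=3: acc = 120+15 = 135
p=5,k=4: acc = 135+20 = 155
p=5,k=5: acc = 155+25 = 180

180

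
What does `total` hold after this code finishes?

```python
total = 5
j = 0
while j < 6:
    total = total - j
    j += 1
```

-10

j=0: total = 5-0 = 5
j=1: total = 5-1 = 4
j=2: total = 4-2 = 2
j=3: total = 2-3 = -1
j=4: total = (-1)-4 = -5
j=5: total = (-5)-5 = -10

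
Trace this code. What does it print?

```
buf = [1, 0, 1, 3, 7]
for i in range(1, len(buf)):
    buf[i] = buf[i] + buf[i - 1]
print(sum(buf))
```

i=1: buf[1] = 0+1 = 1 → [1, 1, 1, 3, 7]
i=2: buf[2] = 1+1 = 2 → [1, 1, 2, 3, 7]
i=3: buf[3] = 3+2 = 5 → [1, 1, 2, 5, 7]
i=4: buf[4] = 7+5 = 12 → [1, 1, 2, 5, 12]
sum = 21

21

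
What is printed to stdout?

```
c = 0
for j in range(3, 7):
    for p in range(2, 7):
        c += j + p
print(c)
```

170

j=3,p=2: c = 0+5 = 5
j=3,p=3: c = 5+6 = 11
j=3,p=4: c = 11+7 = 18
j=3,p=5: c = 18+8 = 26
j=3,p=6: c = 26+9 = 35
j=4,p=2: c = 35+6 = 41
j=4,p=3: c = 41+7 = 48
j=4,p=4: c = 48+8 = 56
j=4,p=5: c = 56+9 = 65
j=4,p=6: c = 65+10 = 75
j=5,p=2: c = 75+7 = 82
j=5,p=3: c = 82+8 = 90
j=5,p=4: c = 90+9 = 99
j=5,p=5: c = 99+10 = 109
j=5,p=6: c = 109+11 = 120
j=6,p=2: c = 120+8 = 128
j=6,p=3: c = 128+9 = 137
j=6,p=4: c = 137+10 = 147
j=6,p=5: c = 147+11 = 158
j=6,p=6: c = 158+12 = 170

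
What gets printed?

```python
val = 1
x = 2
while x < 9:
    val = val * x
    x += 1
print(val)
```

x=2: val = 1*2 = 2
x=3: val = 2*3 = 6
x=4: val = 6*4 = 24
x=5: val = 24*5 = 120
x=6: val = 120*6 = 720
x=7: val = 720*7 = 5040
x=8: val = 5040*8 = 40320

40320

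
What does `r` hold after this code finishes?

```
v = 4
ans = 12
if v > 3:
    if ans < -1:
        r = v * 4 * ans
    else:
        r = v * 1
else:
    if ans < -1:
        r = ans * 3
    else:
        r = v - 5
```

v=4, ans=12
v > 3 is True; ans < -1 is False
→ r = v * 1 = 4

4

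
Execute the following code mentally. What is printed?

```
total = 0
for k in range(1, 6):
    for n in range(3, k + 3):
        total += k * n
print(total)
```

k=1,n=3: total = 0+3 = 3
k=2,n=3: total = 3+6 = 9
k=2,n=4: total = 9+8 = 17
k=3,n=3: total = 17+9 = 26
k=3,n=4: total = 26+12 = 38
k=3,n=5: total = 38+15 = 53
k=4,n=3: total = 53+12 = 65
k=4,n=4: total = 65+16 = 81
k=4,n=5: total = 81+20 = 101
k=4,n=6: total = 101+24 = 125
k=5,n=3: total = 125+15 = 140
k=5,n=4: total = 140+20 = 160
k=5,n=5: total = 160+25 = 185
k=5,n=6: total = 185+30 = 215
k=5,n=7: total = 215+35 = 250

250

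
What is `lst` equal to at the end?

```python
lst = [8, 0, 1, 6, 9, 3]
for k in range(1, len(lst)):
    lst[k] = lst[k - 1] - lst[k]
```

k=1: lst[1] = 8-0 = 8 → [8, 8, 1, 6, 9, 3]
k=2: lst[2] = 8-1 = 7 → [8, 8, 7, 6, 9, 3]
k=3: lst[3] = 7-6 = 1 → [8, 8, 7, 1, 9, 3]
k=4: lst[4] = 1-9 = -8 → [8, 8, 7, 1, -8, 3]
k=5: lst[5] = (-8)-3 = -11 → [8, 8, 7, 1, -8, -11]

[8, 8, 7, 1, -8, -11]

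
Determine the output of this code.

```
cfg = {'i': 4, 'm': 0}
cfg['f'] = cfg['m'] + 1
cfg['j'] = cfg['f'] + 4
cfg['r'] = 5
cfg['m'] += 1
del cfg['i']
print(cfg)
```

{'m': 1, 'f': 1, 'j': 5, 'r': 5}

cfg['f'] = cfg['m']+1 = 1 → {'i': 4, 'm': 0, 'f': 1}
cfg['j'] = cfg['f']+4 = 5 → {'i': 4, 'm': 0, 'f': 1, 'j': 5}
cfg['r'] = 5 → {'i': 4, 'm': 0, 'f': 1, 'j': 5, 'r': 5}
cfg['m'] = 0+1 = 1 → {'i': 4, 'm': 1, 'f': 1, 'j': 5, 'r': 5}
del 'i' → {'m': 1, 'f': 1, 'j': 5, 'r': 5}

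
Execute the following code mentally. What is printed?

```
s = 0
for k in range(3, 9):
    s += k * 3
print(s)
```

k=3: s = 0+3*3 = 9
k=4: s = 9+4*3 = 21
k=5: s = 21+5*3 = 36
k=6: s = 36+6*3 = 54
k=7: s = 54+7*3 = 75
k=8: s = 75+8*3 = 99

99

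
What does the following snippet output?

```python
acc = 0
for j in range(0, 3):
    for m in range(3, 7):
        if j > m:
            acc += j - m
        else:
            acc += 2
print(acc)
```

j=0,m=3: not 0>3, acc = 0+2 = 2
j=0,m=4: not 0>4, acc = 2+2 = 4
j=0,m=5: not 0>5, acc = 4+2 = 6
j=0,m=6: not 0>6, acc = 6+2 = 8
j=1,m=3: not 1>3, acc = 8+2 = 10
j=1,m=4: not 1>4, acc = 10+2 = 12
j=1,m=5: not 1>5, acc = 12+2 = 14
j=1,m=6: not 1>6, acc = 14+2 = 16
j=2,m=3: not 2>3, acc = 16+2 = 18
j=2,m=4: not 2>4, acc = 18+2 = 20
j=2,m=5: not 2>5, acc = 20+2 = 22
j=2,m=6: not 2>6, acc = 22+2 = 24

24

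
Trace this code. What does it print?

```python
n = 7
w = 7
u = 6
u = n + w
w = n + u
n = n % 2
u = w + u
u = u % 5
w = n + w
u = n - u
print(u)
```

u = 7+7 = 14
w = 7+14 = 21
n = 7%2 = 1
u = 21+14 = 35
u = 35%5 = 0
w = 1+21 = 22
u = 1-0 = 1

1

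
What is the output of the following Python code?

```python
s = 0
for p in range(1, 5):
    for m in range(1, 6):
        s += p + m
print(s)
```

p=1,m=1: s = 0+2 = 2
p=1,m=2: s = 2+3 = 5
p=1,m=3: s = 5+4 = 9
p=1,m=4: s = 9+5 = 14
p=1,m=5: s = 14+6 = 20
p=2,m=1: s = 20+3 = 23
p=2,m=2: s = 23+4 = 27
p=2,m=3: s = 27+5 = 32
p=2,m=4: s = 32+6 = 38
p=2,m=5: s = 38+7 = 45
p=3,m=1: s = 45+4 = 49
p=3,m=2: s = 49+5 = 54
p=3,m=3: s = 54+6 = 60
p=3,m=4: s = 60+7 = 67
p=3,m=5: s = 67+8 = 75
p=4,m=1: s = 75+5 = 80
p=4,m=2: s = 80+6 = 86
p=4,m=3: s = 86+7 = 93
p=4,m=4: s = 93+8 = 101
p=4,m=5: s = 101+9 = 110

110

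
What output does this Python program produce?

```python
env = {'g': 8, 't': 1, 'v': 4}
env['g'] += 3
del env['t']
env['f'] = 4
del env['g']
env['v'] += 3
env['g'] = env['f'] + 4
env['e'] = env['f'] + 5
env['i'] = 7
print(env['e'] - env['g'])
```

1

env['g'] = 8+3 = 11 → {'g': 11, 't': 1, 'v': 4}
del 't' → {'g': 11, 'v': 4}
env['f'] = 4 → {'g': 11, 'v': 4, 'f': 4}
del 'g' → {'v': 4, 'f': 4}
env['v'] = 4+3 = 7 → {'v': 7, 'f': 4}
env['g'] = env['f']+4 = 8 → {'v': 7, 'f': 4, 'g': 8}
env['e'] = env['f']+5 = 9 → {'v': 7, 'f': 4, 'g': 8, 'e': 9}
env['i'] = 7 → {'v': 7, 'f': 4, 'g': 8, 'e': 9, 'i': 7}
env['e']-env['g'] = 9-8 = 1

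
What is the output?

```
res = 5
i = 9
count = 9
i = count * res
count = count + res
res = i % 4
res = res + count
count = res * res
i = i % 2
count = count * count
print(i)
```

1

i = 9*5 = 45
count = 9+5 = 14
res = 45%4 = 1
res = 1+14 = 15
count = 15*15 = 225
i = 45%2 = 1
count = 225*225 = 50625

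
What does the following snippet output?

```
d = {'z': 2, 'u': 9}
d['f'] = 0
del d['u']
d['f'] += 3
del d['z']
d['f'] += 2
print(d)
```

{'f': 5}

d['f'] = 0 → {'z': 2, 'u': 9, 'f': 0}
del 'u' → {'z': 2, 'f': 0}
d['f'] = 0+3 = 3 → {'z': 2, 'f': 3}
del 'z' → {'f': 3}
d['f'] = 3+2 = 5 → {'f': 5}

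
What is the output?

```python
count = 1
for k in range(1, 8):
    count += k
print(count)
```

29

k=1: count = 1+1 = 2
k=2: count = 2+2 = 4
k=3: count = 4+3 = 7
k=4: count = 7+4 = 11
k=5: count = 11+5 = 16
k=6: count = 16+6 = 22
k=7: count = 22+7 = 29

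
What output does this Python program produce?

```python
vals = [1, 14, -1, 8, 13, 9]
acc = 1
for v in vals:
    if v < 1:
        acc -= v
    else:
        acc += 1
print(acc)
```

7

v=1: not <1, acc = 1+1 = 2
v=14: not <1, acc = 2+1 = 3
v=-1: <1, acc = 3-(-1) = 4
v=8: not <1, acc = 4+1 = 5
v=13: not <1, acc = 5+1 = 6
v=9: not <1, acc = 6+1 = 7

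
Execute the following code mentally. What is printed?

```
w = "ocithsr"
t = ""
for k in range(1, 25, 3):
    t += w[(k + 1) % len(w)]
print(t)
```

k=1: add w[2]='i' → 'i'
k=4: add w[5]='s' → 'is'
k=7: add w[1]='c' → 'isc'
k=10: add w[4]='h' → 'isch'
k=13: add w[0]='o' → 'ischo'
k=16: add w[3]='t' → 'ischot'
k=19: add w[6]='r' → 'ischotr'
k=22: add w[2]='i' → 'ischotri'

ischotri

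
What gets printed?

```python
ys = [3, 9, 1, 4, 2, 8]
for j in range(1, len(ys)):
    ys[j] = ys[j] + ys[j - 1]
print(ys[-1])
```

27

j=1: ys[1] = 9+3 = 12 → [3, 12, 1, 4, 2, 8]
j=2: ys[2] = 1+12 = 13 → [3, 12, 13, 4, 2, 8]
j=3: ys[3] = 4+13 = 17 → [3, 12, 13, 17, 2, 8]
j=4: ys[4] = 2+17 = 19 → [3, 12, 13, 17, 19, 8]
j=5: ys[5] = 8+19 = 27 → [3, 12, 13, 17, 19, 27]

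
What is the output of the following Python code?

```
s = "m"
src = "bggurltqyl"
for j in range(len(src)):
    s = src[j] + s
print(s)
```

j=0: prepend 'b' → 'bm'
j=1: prepend 'g' → 'gbm'
j=2: prepend 'g' → 'ggbm'
j=3: prepend 'u' → 'uggbm'
j=4: prepend 'r' → 'ruggbm'
j=5: prepend 'l' → 'lruggbm'
j=6: prepend 't' → 'tlruggbm'
j=7: prepend 'q' → 'qtlruggbm'
j=8: prepend 'y' → 'yqtlruggbm'
j=9: prepend 'l' → 'lyqtlruggbm'

lyqtlruggbm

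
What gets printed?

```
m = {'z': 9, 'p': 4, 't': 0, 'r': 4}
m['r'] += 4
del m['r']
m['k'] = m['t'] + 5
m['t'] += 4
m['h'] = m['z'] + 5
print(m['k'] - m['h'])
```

-9

m['r'] = 4+4 = 8 → {'z': 9, 'p': 4, 't': 0, 'r': 8}
del 'r' → {'z': 9, 'p': 4, 't': 0}
m['k'] = m['t']+5 = 5 → {'z': 9, 'p': 4, 't': 0, 'k': 5}
m['t'] = 0+4 = 4 → {'z': 9, 'p': 4, 't': 4, 'k': 5}
m['h'] = m['z']+5 = 14 → {'z': 9, 'p': 4, 't': 4, 'k': 5, 'h': 14}
m['k']-m['h'] = 5-14 = -9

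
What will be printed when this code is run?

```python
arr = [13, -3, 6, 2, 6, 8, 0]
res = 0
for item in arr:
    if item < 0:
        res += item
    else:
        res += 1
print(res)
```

item=13: not <0, res = 0+1 = 1
item=-3: <0, res = 1+(-3) = -2
item=6: not <0, res = (-2)+1 = -1
item=2: not <0, res = (-1)+1 = 0
item=6: not <0, res = 0+1 = 1
item=8: not <0, res = 1+1 = 2
item=0: not <0, res = 2+1 = 3

3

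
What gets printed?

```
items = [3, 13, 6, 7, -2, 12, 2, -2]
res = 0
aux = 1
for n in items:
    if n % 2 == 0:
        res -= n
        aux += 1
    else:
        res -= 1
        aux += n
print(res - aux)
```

n=3: not even, res = 0-1 = -1; aux=4
n=13: not even, res = (-1)-1 = -2; aux=17
n=6: even, res = (-2)-6 = -8; aux=18
n=7: not even, res = (-8)-1 = -9; aux=25
n=-2: even, res = (-9)-(-2) = -7; aux=26
n=12: even, res = (-7)-12 = -19; aux=27
n=2: even, res = (-19)-2 = -21; aux=28
n=-2: even, res = (-21)-(-2) = -19; aux=29
res-aux = (-19)-29 = -48

-48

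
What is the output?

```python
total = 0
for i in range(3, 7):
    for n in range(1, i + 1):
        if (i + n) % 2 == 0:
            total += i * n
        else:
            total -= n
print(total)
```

i=3,n=1: even sum, total = 0+3 = 3
i=3,n=2: odd sum, total = 3-2 = 1
i=3,n=3: even sum, total = 1+9 = 10
i=4,n=1: odd sum, total = 10-1 = 9
i=4,n=2: even sum, total = 9+8 = 17
i=4,n=3: odd sum, total = 17-3 = 14
i=4,n=4: even sum, total = 14+16 = 30
i=5,n=1: even sum, total = 30+5 = 35
i=5,n=2: odd sum, total = 35-2 = 33
i=5,n=3: even sum, total = 33+15 = 48
i=5,n=4: odd sum, total = 48-4 = 44
i=5,n=5: even sum, total = 44+25 = 69
i=6,n=1: odd sum, total = 69-1 = 68
i=6,n=2: even sum, total = 68+12 = 80
i=6,n=3: odd sum, total = 80-3 = 77
i=6,n=4: even sum, total = 77+24 = 101
i=6,n=5: odd sum, total = 101-5 = 96
i=6,n=6: even sum, total = 96+36 = 132

132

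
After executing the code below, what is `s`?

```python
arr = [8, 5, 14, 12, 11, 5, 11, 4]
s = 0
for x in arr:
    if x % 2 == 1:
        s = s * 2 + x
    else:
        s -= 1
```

72

x=8: not odd, s = 0-1 = -1
x=5: odd, s = (-1)*2+5 = 3
x=14: not odd, s = 3-1 = 2
x=12: not odd, s = 2-1 = 1
x=11: odd, s = 1*2+11 = 13
x=5: odd, s = 13*2+5 = 31
x=11: odd, s = 31*2+11 = 73
x=4: not odd, s = 73-1 = 72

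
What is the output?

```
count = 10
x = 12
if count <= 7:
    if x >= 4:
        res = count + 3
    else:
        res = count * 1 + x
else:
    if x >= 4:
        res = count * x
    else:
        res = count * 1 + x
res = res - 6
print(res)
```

count=10, x=12
count <= 7 is False; x >= 4 is True
→ res = count * x = 120
res = 120-6 = 114

114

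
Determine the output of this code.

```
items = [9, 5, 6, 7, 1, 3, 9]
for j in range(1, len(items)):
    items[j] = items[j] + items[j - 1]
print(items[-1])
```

j=1: items[1] = 5+9 = 14 → [9, 14, 6, 7, 1, 3, 9]
j=2: items[2] = 6+14 = 20 → [9, 14, 20, 7, 1, 3, 9]
j=3: items[3] = 7+20 = 27 → [9, 14, 20, 27, 1, 3, 9]
j=4: items[4] = 1+27 = 28 → [9, 14, 20, 27, 28, 3, 9]
j=5: items[5] = 3+28 = 31 → [9, 14, 20, 27, 28, 31, 9]
j=6: items[6] = 9+31 = 40 → [9, 14, 20, 27, 28, 31, 40]

40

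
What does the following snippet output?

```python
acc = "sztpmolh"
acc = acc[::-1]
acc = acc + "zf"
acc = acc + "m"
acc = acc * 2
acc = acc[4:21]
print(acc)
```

ptzszfmhlomptzszf

reverse → 'hlomptzs'
+ 'zf' → 'hlomptzszf'
+ 'm' → 'hlomptzszfm'
repeat ×2 → 'hlomptzszfmhlomptzszfm'
slice [4:21] → 'ptzszfmhlomptzszf'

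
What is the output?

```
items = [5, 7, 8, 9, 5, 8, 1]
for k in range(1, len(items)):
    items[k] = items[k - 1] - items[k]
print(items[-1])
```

-33

k=1: items[1] = 5-7 = -2 → [5, -2, 8, 9, 5, 8, 1]
k=2: items[2] = (-2)-8 = -10 → [5, -2, -10, 9, 5, 8, 1]
k=3: items[3] = (-10)-9 = -19 → [5, -2, -10, -19, 5, 8, 1]
k=4: items[4] = (-19)-5 = -24 → [5, -2, -10, -19, -24, 8, 1]
k=5: items[5] = (-24)-8 = -32 → [5, -2, -10, -19, -24, -32, 1]
k=6: items[6] = (-32)-1 = -33 → [5, -2, -10, -19, -24, -32, -33]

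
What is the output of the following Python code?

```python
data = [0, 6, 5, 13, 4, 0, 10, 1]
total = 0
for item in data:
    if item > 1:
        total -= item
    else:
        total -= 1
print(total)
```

item=0: not >1, total = 0-1 = -1
item=6: >1, total = (-1)-6 = -7
item=5: >1, total = (-7)-5 = -12
item=13: >1, total = (-12)-13 = -25
item=4: >1, total = (-25)-4 = -29
item=0: not >1, total = (-29)-1 = -30
item=10: >1, total = (-30)-10 = -40
item=1: not >1, total = (-40)-1 = -41

-41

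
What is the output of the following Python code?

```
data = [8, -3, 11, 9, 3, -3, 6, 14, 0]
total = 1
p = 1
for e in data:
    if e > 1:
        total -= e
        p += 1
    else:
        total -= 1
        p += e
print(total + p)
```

e=8: >1, total = 1-8 = -7; p=2
e=-3: not >1, total = (-7)-1 = -8; p=-1
e=11: >1, total = (-8)-11 = -19; p=0
e=9: >1, total = (-19)-9 = -28; p=1
e=3: >1, total = (-28)-3 = -31; p=2
e=-3: not >1, total = (-31)-1 = -32; p=-1
e=6: >1, total = (-32)-6 = -38; p=0
e=14: >1, total = (-38)-14 = -52; p=1
e=0: not >1, total = (-52)-1 = -53; p=1
total+p = (-53)+1 = -52

-52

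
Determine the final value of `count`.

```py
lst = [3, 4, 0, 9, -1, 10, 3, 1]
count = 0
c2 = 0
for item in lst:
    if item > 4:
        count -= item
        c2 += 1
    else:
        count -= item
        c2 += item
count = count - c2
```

-41

item=3: not >4, count = 0-3 = -3; c2=3
item=4: not >4, count = (-3)-4 = -7; c2=7
item=0: not >4, count = (-7)-0 = -7; c2=7
item=9: >4, count = (-7)-9 = -16; c2=8
item=-1: not >4, count = (-16)-(-1) = -15; c2=7
item=10: >4, count = (-15)-10 = -25; c2=8
item=3: not >4, count = (-25)-3 = -28; c2=11
item=1: not >4, count = (-28)-1 = -29; c2=12
count-c2 = (-29)-12 = -41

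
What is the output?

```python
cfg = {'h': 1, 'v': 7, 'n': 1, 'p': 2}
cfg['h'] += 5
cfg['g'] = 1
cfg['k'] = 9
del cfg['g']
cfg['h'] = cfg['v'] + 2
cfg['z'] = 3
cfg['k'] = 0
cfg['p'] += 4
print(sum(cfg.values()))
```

26

cfg['h'] = 1+5 = 6 → {'h': 6, 'v': 7, 'n': 1, 'p': 2}
cfg['g'] = 1 → {'h': 6, 'v': 7, 'n': 1, 'p': 2, 'g': 1}
cfg['k'] = 9 → {'h': 6, 'v': 7, 'n': 1, 'p': 2, 'g': 1, 'k': 9}
del 'g' → {'h': 6, 'v': 7, 'n': 1, 'p': 2, 'k': 9}
cfg['h'] = cfg['v']+2 = 9 → {'h': 9, 'v': 7, 'n': 1, 'p': 2, 'k': 9}
cfg['z'] = 3 → {'h': 9, 'v': 7, 'n': 1, 'p': 2, 'k': 9, 'z': 3}
cfg['k'] = 0 → {'h': 9, 'v': 7, 'n': 1, 'p': 2, 'k': 0, 'z': 3}
cfg['p'] = 2+4 = 6 → {'h': 9, 'v': 7, 'n': 1, 'p': 6, 'k': 0, 'z': 3}
sum of values = 26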